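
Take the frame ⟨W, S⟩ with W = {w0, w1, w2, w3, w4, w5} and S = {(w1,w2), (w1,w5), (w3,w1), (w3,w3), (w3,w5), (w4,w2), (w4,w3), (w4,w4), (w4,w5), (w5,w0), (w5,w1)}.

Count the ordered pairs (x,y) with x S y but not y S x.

Enumerating: (w1,w2), (w3,w1), (w3,w5), (w4,w2), (w4,w3), (w4,w5), (w5,w0).

7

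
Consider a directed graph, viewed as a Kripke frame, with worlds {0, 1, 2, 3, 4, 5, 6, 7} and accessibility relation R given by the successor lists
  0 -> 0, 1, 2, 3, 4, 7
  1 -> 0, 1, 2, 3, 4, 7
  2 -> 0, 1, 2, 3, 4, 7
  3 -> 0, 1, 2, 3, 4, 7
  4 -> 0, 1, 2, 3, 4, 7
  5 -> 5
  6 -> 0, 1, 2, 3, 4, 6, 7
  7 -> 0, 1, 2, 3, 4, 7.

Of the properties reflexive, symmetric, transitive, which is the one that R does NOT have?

symmetric

Reflexive: yes — every world is R-related to itself.
Symmetric: no — 6 R 0 but not 0 R 6.
Transitive: yes — every two-step R-path is closed by a direct edge.
Only symmetric fails.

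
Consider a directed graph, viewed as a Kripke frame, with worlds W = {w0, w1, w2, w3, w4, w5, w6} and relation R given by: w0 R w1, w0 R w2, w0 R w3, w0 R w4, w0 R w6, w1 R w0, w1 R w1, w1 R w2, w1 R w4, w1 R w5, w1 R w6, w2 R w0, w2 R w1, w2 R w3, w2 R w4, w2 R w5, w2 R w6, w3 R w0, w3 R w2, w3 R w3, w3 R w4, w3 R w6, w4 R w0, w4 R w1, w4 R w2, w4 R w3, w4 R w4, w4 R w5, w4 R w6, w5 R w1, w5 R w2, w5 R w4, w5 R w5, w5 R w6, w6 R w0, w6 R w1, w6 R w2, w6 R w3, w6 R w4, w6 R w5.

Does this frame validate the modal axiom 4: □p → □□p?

No

By correspondence theory, 4 is valid on a frame iff R is transitive.
Transitive: no — w0 R w1 and w1 R w5, but not w0 R w5.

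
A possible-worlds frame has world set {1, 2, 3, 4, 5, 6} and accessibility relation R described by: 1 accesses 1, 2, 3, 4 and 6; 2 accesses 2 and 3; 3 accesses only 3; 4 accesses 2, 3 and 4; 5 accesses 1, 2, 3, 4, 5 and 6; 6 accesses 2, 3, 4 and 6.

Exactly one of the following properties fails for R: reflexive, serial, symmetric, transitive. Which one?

symmetric

Reflexive: yes — every world is R-related to itself.
Serial: yes — every world has a successor (e.g. 1 R 1).
Symmetric: no — 1 R 2 but not 2 R 1.
Transitive: yes — every two-step R-path is closed by a direct edge.
Only symmetric fails.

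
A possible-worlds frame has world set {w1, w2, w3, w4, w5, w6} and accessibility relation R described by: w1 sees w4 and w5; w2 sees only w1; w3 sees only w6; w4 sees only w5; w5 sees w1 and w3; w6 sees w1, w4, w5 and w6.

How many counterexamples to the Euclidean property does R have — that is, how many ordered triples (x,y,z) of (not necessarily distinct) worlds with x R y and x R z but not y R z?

17

Enumerating: (w1,w4,w4), (w1,w5,w4), (w1,w5,w5), (w2,w1,w1), (w4,w5,w5), (w5,w1,w1), (w5,w1,w3), (w5,w3,w1), (w5,w3,w3), (w6,w1,w1), (w6,w1,w6), (w6,w4,w1), (w6,w4,w4), (w6,w4,w6), (w6,w5,w4), (w6,w5,w5), (w6,w5,w6).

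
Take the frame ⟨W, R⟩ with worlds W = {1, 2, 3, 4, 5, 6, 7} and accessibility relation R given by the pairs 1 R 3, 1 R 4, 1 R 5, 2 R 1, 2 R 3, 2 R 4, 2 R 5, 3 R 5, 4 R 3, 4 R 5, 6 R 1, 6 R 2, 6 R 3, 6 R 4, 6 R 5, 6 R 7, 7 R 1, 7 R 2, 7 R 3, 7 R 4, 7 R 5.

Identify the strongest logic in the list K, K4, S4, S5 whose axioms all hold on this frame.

K4

Transitive (axiom 4): yes — every two-step R-path is closed by a direct edge.
Reflexive (axiom T): no — 1 is not related to itself.
Euclidean (axiom 5): no — 1 R 3 and 1 R 4, but not 3 R 4.
So F validates K, K4; S4 would additionally require R to be reflexive. The strongest is K4.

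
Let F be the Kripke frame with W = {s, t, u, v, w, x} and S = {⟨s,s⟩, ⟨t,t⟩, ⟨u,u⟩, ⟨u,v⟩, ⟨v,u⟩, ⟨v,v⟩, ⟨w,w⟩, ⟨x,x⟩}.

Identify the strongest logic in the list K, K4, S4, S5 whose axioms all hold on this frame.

Transitive (axiom 4): yes — every two-step S-path is closed by a direct edge.
Reflexive (axiom T): yes — every world is S-related to itself.
Euclidean (axiom 5): yes — any two successors of a common world are S-related.
So F validates K, K4, S4, S5. The strongest is S5.

S5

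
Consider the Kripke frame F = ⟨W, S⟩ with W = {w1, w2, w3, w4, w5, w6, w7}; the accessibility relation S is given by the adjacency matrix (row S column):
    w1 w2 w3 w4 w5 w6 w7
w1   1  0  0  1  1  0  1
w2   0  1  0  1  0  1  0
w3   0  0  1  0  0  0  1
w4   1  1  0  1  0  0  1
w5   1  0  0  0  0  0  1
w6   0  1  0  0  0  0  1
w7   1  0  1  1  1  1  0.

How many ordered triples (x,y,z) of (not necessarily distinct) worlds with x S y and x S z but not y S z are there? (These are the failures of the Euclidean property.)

Enumerating: (w1,w4,w5), (w1,w5,w4), (w1,w5,w5), (w1,w7,w7), (w2,w4,w6), (w2,w6,w4), (w2,w6,w6), (w3,w7,w7), (w4,w1,w2), (w4,w2,w1), (w4,w2,w7), (w4,w7,w2), … and 23 more.
Total: 35.

35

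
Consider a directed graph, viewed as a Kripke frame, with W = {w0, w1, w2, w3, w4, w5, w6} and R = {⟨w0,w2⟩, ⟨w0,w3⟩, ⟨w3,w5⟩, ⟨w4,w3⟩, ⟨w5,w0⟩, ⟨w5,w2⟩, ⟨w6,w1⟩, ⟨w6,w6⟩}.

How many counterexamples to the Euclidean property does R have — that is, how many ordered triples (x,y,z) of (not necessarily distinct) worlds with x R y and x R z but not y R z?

Enumerating: (w0,w2,w2), (w0,w2,w3), (w0,w3,w2), (w0,w3,w3), (w3,w5,w5), (w4,w3,w3), (w5,w0,w0), (w5,w2,w0), (w5,w2,w2), (w6,w1,w1), (w6,w1,w6).

11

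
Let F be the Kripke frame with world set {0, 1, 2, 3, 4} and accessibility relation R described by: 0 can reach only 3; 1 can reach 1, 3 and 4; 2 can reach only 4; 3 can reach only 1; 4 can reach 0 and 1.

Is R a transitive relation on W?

Transitive: no — 0 R 3 and 3 R 1, but not 0 R 1.

No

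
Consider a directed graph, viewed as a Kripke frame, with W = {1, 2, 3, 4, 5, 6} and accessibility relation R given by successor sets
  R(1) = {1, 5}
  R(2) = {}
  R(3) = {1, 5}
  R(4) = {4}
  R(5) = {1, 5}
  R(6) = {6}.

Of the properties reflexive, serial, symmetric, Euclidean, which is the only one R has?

Euclidean

Reflexive: no — 2 is not related to itself.
Serial: no — 2 has no R-successor.
Symmetric: no — 3 R 1 but not 1 R 3.
Euclidean: yes — any two successors of a common world are R-related.
Only Euclidean holds.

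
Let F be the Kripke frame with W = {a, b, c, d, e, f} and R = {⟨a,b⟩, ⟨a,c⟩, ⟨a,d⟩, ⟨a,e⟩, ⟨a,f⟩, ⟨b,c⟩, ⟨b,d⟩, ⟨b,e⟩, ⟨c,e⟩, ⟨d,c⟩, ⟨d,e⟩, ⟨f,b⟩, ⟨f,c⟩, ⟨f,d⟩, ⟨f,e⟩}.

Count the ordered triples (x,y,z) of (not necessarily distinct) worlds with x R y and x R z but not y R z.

35

Enumerating: (a,b,b), (a,b,f), (a,c,b), (a,c,c), (a,c,d), (a,c,f), (a,d,b), (a,d,d), (a,d,f), (a,e,b), (a,e,c), (a,e,d), … and 23 more.
Total: 35.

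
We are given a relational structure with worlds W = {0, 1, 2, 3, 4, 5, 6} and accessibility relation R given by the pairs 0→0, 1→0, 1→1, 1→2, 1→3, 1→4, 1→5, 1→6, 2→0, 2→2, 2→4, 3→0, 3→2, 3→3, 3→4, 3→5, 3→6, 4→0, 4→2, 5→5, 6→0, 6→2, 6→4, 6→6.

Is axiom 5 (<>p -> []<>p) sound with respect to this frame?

No

Axiom 5 corresponds to the accessibility relation being Euclidean.
Euclidean: no — 1 R 0 and 1 R 2, but not 0 R 2.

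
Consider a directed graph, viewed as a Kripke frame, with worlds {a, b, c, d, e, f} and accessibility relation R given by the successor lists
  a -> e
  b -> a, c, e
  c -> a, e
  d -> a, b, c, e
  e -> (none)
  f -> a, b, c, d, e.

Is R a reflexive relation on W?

Reflexive: no — a is not related to itself.

No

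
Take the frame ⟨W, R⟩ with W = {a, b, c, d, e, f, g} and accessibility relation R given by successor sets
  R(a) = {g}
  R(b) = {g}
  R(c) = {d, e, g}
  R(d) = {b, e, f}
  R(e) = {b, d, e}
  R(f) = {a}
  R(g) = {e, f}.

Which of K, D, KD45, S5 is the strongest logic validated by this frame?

Serial (axiom D): yes — every world has a successor (e.g. a R g).
Euclidean (axiom 5): no — c R d and c R g, but not d R g.
Transitive (axiom 4): no — a R g and g R e, but not a R e.
Reflexive (axiom T): no — a is not related to itself.
So F validates K, D; KD45 would additionally require R to be Euclidean and transitive. The strongest is D.

D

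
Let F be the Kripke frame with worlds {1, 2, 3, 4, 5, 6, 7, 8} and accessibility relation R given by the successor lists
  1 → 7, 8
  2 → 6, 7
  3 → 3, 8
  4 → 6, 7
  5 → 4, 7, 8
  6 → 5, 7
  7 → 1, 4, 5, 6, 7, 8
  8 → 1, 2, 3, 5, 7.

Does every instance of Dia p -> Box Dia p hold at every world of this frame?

Axiom 5 corresponds to the accessibility relation being Euclidean.
Euclidean: no — 5 R 4 and 5 R 8, but not 4 R 8.

No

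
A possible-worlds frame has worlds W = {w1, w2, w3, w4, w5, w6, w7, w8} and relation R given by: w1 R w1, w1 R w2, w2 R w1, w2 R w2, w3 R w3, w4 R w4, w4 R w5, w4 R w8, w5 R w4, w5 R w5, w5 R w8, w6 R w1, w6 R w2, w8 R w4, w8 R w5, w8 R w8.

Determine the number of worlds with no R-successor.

1

Enumerating: w7.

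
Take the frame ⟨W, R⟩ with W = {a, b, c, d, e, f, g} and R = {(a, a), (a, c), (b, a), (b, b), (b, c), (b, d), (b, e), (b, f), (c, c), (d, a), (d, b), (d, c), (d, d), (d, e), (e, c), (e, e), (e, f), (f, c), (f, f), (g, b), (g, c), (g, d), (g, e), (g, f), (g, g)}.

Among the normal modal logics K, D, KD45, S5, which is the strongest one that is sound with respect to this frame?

Serial (axiom D): yes — every world has a successor (e.g. a R a).
Euclidean (axiom 5): no — b R a and b R d, but not a R d.
Transitive (axiom 4): no — d R b and b R f, but not d R f.
Reflexive (axiom T): yes — every world is R-related to itself.
So F validates K, D; KD45 would additionally require R to be Euclidean and transitive. The strongest is D.

D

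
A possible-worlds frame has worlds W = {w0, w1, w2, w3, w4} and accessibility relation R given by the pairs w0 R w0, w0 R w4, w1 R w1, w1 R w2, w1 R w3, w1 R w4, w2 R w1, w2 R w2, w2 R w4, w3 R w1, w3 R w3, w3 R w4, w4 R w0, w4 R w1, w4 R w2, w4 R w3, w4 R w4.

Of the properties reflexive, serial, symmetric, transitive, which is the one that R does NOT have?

Reflexive: yes — every world is R-related to itself.
Serial: yes — every world has a successor (e.g. w0 R w0).
Symmetric: yes — every pair in R has its reverse in R.
Transitive: no — w0 R w4 and w4 R w1, but not w0 R w1.
Only transitive fails.

transitive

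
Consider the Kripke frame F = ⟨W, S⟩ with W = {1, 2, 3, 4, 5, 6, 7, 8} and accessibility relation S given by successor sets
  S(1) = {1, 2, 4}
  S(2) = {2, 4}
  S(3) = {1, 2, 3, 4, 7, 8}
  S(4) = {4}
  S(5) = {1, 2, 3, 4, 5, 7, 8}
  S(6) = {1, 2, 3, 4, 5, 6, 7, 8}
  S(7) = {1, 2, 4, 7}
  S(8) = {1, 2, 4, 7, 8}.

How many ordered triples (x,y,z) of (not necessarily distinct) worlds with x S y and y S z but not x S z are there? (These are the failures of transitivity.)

S is transitive; there are no such tuples.

0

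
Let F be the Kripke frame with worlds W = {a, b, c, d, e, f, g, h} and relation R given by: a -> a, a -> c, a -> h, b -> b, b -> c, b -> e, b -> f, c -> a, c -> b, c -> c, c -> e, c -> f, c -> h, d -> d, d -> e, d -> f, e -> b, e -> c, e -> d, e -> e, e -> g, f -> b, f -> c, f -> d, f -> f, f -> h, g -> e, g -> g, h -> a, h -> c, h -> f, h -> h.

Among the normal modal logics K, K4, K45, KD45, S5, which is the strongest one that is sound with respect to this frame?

K

Transitive (axiom 4): no — a R c and c R b, but not a R b.
Euclidean (axiom 5): no — b R e and b R f, but not e R f.
Serial (axiom D): yes — every world has a successor (e.g. a R a).
Reflexive (axiom T): yes — every world is R-related to itself.
So F validates K; K4 would additionally require R to be transitive. The strongest is K.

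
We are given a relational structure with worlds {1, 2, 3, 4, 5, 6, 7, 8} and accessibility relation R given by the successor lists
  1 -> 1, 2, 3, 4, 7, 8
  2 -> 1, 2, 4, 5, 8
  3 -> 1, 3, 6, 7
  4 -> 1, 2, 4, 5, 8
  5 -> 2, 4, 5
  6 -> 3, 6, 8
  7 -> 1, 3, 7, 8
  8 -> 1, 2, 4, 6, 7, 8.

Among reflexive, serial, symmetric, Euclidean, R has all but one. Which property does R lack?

Reflexive: yes — every world is R-related to itself.
Serial: yes — every world has a successor (e.g. 1 R 1).
Symmetric: yes — every pair in R has its reverse in R.
Euclidean: no — 1 R 2 and 1 R 3, but not 2 R 3.
Only Euclidean fails.

Euclidean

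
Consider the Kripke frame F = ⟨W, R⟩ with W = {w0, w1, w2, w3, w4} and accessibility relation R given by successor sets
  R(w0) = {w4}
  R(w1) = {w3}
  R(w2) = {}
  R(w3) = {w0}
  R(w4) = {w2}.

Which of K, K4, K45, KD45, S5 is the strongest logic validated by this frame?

K

Transitive (axiom 4): no — w0 R w4 and w4 R w2, but not w0 R w2.
Euclidean (axiom 5): no — w0 R w4 and w0 R w4, but not w4 R w4.
Serial (axiom D): no — w2 has no R-successor.
Reflexive (axiom T): no — w0 is not related to itself.
So F validates K; K4 would additionally require R to be transitive. The strongest is K.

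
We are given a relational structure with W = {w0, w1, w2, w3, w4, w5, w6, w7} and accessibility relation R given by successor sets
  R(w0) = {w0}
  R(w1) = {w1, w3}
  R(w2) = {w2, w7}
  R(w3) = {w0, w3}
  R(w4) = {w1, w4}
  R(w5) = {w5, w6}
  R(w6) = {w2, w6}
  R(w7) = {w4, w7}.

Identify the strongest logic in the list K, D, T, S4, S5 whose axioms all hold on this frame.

T

Serial (axiom D): yes — every world has a successor (e.g. w0 R w0).
Reflexive (axiom T): yes — every world is R-related to itself.
Transitive (axiom 4): no — w1 R w3 and w3 R w0, but not w1 R w0.
Euclidean (axiom 5): no — w1 R w3 and w1 R w1, but not w3 R w1.
So F validates K, D, T; S4 would additionally require R to be transitive. The strongest is T.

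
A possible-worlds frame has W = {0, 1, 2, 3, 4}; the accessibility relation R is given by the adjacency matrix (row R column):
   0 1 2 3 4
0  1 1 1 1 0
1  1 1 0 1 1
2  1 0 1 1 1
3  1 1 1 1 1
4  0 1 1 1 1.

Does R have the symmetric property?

Yes

Symmetric: yes — every pair in R has its reverse in R.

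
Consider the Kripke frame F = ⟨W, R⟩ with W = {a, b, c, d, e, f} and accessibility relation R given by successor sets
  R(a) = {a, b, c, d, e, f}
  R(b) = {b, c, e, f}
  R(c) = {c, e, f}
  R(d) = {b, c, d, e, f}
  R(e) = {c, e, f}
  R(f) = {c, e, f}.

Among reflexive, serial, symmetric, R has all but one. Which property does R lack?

symmetric

Reflexive: yes — every world is R-related to itself.
Serial: yes — every world has a successor (e.g. a R a).
Symmetric: no — a R b but not b R a.
Only symmetric fails.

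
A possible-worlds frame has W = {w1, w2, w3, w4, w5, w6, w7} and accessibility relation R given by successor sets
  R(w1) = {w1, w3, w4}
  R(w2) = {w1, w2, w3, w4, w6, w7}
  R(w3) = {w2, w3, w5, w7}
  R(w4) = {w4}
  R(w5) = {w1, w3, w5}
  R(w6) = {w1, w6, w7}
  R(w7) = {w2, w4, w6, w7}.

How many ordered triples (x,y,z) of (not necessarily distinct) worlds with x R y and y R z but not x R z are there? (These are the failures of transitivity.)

Enumerating: (w1,w3,w2), (w1,w3,w5), (w1,w3,w7), (w2,w3,w5), (w3,w2,w1), (w3,w2,w4), (w3,w2,w6), (w3,w5,w1), (w3,w7,w4), (w3,w7,w6), (w5,w1,w4), (w5,w3,w2), … and 8 more.
Total: 20.

20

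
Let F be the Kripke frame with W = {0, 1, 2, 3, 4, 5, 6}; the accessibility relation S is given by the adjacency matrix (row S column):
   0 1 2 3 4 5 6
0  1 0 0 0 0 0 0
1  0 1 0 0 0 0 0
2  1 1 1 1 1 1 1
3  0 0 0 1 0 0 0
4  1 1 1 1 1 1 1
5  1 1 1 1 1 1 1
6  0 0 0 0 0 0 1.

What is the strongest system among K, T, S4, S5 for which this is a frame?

Reflexive (axiom T): yes — every world is S-related to itself.
Transitive (axiom 4): yes — every two-step S-path is closed by a direct edge.
Euclidean (axiom 5): no — 2 S 0 and 2 S 1, but not 0 S 1.
So F validates K, T, S4; S5 would additionally require S to be Euclidean. The strongest is S4.

S4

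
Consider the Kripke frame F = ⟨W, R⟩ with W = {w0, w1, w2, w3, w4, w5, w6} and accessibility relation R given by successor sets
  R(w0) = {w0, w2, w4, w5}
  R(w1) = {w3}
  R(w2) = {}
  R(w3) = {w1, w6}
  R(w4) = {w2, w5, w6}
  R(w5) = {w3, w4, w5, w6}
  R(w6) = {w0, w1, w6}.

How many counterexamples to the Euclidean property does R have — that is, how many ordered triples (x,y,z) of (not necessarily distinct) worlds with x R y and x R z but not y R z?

30

Enumerating: (w0,w2,w0), (w0,w2,w2), (w0,w2,w4), (w0,w2,w5), (w0,w4,w0), (w0,w4,w4), (w0,w5,w0), (w0,w5,w2), (w1,w3,w3), (w3,w1,w1), (w3,w1,w6), (w4,w2,w2), … and 18 more.
Total: 30.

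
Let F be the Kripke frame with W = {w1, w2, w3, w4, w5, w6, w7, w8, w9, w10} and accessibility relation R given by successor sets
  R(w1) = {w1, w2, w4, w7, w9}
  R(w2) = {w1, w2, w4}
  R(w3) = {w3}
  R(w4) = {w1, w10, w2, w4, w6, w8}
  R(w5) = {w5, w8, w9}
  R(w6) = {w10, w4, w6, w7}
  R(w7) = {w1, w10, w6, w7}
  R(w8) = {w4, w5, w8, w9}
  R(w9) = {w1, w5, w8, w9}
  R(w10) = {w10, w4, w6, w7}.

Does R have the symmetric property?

Yes

Symmetric: yes — every pair in R has its reverse in R.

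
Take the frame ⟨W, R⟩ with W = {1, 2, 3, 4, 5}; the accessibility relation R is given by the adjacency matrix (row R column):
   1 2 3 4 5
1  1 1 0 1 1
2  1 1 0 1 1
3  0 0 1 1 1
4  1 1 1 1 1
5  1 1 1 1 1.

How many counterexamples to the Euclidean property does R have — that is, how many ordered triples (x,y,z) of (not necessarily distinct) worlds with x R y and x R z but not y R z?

Enumerating: (4,1,3), (4,2,3), (4,3,1), (4,3,2), (5,1,3), (5,2,3), (5,3,1), (5,3,2).

8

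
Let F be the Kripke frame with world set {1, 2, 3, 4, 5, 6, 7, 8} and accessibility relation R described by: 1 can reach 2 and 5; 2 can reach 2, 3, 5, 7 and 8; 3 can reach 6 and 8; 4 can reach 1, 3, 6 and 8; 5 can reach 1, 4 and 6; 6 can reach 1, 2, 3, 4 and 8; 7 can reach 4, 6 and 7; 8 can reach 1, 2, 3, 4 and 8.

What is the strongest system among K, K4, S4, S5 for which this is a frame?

K

Transitive (axiom 4): no — 1 R 2 and 2 R 3, but not 1 R 3.
Reflexive (axiom T): no — 1 is not related to itself.
Euclidean (axiom 5): no — 1 R 5 and 1 R 2, but not 5 R 2.
So F validates K; K4 would additionally require R to be transitive. The strongest is K.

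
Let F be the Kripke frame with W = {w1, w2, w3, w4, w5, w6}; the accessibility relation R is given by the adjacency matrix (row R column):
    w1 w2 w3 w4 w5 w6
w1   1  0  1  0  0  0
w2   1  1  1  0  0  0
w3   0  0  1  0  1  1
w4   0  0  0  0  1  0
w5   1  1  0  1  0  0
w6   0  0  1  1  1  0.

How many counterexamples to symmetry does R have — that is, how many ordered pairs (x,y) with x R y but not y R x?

Enumerating: (w1,w3), (w2,w1), (w2,w3), (w3,w5), (w5,w1), (w5,w2), (w6,w4), (w6,w5).

8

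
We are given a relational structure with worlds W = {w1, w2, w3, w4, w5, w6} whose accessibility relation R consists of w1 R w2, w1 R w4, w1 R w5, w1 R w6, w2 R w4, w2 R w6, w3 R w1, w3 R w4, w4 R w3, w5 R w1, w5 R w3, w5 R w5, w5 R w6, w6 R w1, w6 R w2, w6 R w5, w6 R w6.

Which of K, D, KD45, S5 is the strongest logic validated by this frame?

Serial (axiom D): yes — every world has a successor (e.g. w1 R w2).
Euclidean (axiom 5): no — w1 R w2 and w1 R w5, but not w2 R w5.
Transitive (axiom 4): no — w1 R w4 and w4 R w3, but not w1 R w3.
Reflexive (axiom T): no — w1 is not related to itself.
So F validates K, D; KD45 would additionally require R to be Euclidean and transitive. The strongest is D.

D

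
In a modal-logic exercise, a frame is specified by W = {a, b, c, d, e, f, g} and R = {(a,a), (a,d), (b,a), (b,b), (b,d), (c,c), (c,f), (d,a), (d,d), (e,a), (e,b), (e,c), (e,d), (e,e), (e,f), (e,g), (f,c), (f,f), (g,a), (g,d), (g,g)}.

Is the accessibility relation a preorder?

Reflexive: yes — every world is R-related to itself.
Transitive: yes — every two-step R-path is closed by a direct edge.
So R is a preorder.

Yes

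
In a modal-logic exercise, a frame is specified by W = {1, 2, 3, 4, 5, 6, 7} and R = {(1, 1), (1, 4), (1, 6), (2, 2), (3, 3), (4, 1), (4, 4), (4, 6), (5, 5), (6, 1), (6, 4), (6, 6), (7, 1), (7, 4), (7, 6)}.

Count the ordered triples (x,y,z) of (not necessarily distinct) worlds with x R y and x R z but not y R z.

0

R is Euclidean; there are no such tuples.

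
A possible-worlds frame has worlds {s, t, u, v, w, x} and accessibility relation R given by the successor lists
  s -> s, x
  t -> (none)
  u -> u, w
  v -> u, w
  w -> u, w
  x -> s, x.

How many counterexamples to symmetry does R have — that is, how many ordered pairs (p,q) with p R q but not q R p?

Enumerating: (v,u), (v,w).

2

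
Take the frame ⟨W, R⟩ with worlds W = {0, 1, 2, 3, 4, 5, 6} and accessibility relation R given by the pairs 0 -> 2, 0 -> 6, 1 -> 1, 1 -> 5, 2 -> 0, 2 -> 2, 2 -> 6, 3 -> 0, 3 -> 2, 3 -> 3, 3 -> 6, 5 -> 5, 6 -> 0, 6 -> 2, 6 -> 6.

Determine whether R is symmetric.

No

Symmetric: no — 1 R 5 but not 5 R 1.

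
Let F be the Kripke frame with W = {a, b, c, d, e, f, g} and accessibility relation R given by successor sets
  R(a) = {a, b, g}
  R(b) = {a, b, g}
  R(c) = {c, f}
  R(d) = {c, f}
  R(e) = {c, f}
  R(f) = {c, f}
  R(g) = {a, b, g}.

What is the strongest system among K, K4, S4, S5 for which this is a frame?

K4

Transitive (axiom 4): yes — every two-step R-path is closed by a direct edge.
Reflexive (axiom T): no — d is not related to itself.
Euclidean (axiom 5): yes — any two successors of a common world are R-related.
So F validates K, K4; S4 would additionally require R to be reflexive. The strongest is K4.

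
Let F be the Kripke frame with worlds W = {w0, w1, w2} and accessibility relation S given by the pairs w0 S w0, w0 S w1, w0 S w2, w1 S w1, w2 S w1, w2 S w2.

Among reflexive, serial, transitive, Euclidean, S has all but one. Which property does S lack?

Reflexive: yes — every world is S-related to itself.
Serial: yes — every world has a successor (e.g. w0 S w0).
Transitive: yes — every two-step S-path is closed by a direct edge.
Euclidean: no — w0 S w1 and w0 S w2, but not w1 S w2.
Only Euclidean fails.

Euclidean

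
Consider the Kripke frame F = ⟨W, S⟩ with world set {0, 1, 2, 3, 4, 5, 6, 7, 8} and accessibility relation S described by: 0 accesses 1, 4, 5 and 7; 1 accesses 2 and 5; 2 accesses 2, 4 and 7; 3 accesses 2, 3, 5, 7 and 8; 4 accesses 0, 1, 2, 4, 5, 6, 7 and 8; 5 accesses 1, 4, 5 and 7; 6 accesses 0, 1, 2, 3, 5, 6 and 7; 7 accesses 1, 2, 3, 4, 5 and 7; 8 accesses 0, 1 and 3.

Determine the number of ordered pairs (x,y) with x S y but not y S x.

Enumerating: (0,1), (0,5), (0,7), (1,2), (3,2), (3,5), (4,1), (4,6), (4,8), (6,0), (6,1), (6,2), (6,3), (6,5), (6,7), (7,1), (8,0), (8,1).

18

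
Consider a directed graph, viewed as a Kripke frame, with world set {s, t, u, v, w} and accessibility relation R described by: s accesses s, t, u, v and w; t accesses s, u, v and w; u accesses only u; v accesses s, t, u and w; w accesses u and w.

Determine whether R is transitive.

No

Transitive: no — t R s and s R t, but not t R t.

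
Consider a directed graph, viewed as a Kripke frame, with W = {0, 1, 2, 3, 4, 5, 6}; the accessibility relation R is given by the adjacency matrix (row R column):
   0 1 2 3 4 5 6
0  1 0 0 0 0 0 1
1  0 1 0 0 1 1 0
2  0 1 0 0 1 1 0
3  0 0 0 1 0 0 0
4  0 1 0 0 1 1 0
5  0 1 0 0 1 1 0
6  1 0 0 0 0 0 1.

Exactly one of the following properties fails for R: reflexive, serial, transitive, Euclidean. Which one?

reflexive

Reflexive: no — 2 is not related to itself.
Serial: yes — every world has a successor (e.g. 0 R 0).
Transitive: yes — every two-step R-path is closed by a direct edge.
Euclidean: yes — any two successors of a common world are R-related.
Only reflexive fails.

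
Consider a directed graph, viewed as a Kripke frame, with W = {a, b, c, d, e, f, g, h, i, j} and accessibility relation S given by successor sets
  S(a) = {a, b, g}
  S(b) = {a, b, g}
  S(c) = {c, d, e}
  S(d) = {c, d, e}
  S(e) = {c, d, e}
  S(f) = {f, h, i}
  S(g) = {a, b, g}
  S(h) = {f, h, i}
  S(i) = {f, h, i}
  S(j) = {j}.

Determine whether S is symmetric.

Yes

Symmetric: yes — every pair in S has its reverse in S.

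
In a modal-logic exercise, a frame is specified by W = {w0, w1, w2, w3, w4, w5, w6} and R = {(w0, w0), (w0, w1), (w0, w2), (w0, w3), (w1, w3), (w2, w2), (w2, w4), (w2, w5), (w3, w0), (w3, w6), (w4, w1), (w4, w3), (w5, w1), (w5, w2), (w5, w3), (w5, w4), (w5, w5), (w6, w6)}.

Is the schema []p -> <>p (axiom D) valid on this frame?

Yes

Axiom D corresponds to the accessibility relation being serial.
Serial: yes — every world has a successor (e.g. w0 R w0).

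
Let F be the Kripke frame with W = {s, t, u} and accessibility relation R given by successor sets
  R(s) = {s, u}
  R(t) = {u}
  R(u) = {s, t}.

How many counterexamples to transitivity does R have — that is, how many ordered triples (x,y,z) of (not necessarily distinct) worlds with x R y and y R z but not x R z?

5

Enumerating: (s,u,t), (t,u,s), (t,u,t), (u,s,u), (u,t,u).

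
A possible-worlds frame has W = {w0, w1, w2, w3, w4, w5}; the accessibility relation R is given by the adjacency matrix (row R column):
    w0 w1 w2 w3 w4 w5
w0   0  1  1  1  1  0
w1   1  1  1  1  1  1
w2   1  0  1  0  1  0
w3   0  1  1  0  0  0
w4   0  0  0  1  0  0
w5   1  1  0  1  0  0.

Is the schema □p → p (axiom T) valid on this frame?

Axiom T corresponds to the accessibility relation being reflexive.
Reflexive: no — w0 is not related to itself.

No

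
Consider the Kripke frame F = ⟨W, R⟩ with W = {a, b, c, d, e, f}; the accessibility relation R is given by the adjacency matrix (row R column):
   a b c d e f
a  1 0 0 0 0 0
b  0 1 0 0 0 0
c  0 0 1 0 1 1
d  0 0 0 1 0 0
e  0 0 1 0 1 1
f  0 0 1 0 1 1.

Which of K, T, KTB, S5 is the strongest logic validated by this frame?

Reflexive (axiom T): yes — every world is R-related to itself.
Symmetric (axiom B): yes — every pair in R has its reverse in R.
Euclidean (axiom 5): yes — any two successors of a common world are R-related.
So F validates K, T, KTB, S5. The strongest is S5.

S5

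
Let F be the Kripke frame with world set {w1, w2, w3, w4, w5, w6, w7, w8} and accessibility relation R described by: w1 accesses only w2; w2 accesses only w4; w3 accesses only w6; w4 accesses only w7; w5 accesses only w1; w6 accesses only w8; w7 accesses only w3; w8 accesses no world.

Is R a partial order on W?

Reflexive: no — w1 is not related to itself.
Transitive: no — w1 R w2 and w2 R w4, but not w1 R w4.
Antisymmetric: yes — no distinct pair is related both ways.
So R is not a partial order.

No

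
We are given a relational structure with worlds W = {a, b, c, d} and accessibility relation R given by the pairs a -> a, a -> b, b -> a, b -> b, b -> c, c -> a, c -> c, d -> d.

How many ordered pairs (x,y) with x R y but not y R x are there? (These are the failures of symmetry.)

Enumerating: (b,c), (c,a).

2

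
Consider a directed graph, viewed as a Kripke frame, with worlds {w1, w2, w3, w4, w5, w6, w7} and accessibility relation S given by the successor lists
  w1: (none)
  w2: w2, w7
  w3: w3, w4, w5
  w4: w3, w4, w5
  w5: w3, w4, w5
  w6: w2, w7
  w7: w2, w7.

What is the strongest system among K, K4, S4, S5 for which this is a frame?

K4

Transitive (axiom 4): yes — every two-step S-path is closed by a direct edge.
Reflexive (axiom T): no — w1 is not related to itself.
Euclidean (axiom 5): yes — any two successors of a common world are S-related.
So F validates K, K4; S4 would additionally require S to be reflexive. The strongest is K4.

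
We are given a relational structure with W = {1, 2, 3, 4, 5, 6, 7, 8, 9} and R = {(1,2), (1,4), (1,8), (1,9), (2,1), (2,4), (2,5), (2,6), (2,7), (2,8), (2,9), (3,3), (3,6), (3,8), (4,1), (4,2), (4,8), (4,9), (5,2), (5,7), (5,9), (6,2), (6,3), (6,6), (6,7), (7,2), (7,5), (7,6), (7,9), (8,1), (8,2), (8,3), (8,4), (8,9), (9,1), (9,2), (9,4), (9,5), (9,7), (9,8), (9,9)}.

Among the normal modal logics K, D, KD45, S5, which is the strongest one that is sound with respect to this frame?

D

Serial (axiom D): yes — every world has a successor (e.g. 1 R 2).
Euclidean (axiom 5): no — 2 R 1 and 2 R 5, but not 1 R 5.
Transitive (axiom 4): no — 1 R 2 and 2 R 5, but not 1 R 5.
Reflexive (axiom T): no — 1 is not related to itself.
So F validates K, D; KD45 would additionally require R to be Euclidean and transitive. The strongest is D.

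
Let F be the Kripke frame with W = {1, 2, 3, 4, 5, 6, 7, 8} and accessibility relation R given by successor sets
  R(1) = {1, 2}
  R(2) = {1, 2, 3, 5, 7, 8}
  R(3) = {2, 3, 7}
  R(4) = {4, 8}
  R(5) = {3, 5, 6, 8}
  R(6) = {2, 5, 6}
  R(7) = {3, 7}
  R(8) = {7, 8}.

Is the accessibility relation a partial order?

Reflexive: yes — every world is R-related to itself.
Transitive: no — 1 R 2 and 2 R 3, but not 1 R 3.
Antisymmetric: no — 1 R 2 and 2 R 1 with 1 ≠ 2.
So R is not a partial order.

No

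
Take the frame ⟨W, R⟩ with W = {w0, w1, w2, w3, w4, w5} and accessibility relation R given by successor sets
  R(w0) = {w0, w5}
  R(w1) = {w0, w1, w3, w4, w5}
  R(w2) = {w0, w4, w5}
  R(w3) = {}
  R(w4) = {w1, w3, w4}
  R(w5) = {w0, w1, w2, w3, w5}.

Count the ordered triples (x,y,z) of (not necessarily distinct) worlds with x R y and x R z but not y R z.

Enumerating: (w1,w0,w1), (w1,w0,w3), (w1,w0,w4), (w1,w3,w0), (w1,w3,w1), (w1,w3,w3), (w1,w3,w4), (w1,w3,w5), (w1,w4,w0), (w1,w4,w5), (w1,w5,w4), (w2,w0,w4), … and 18 more.
Total: 30.

30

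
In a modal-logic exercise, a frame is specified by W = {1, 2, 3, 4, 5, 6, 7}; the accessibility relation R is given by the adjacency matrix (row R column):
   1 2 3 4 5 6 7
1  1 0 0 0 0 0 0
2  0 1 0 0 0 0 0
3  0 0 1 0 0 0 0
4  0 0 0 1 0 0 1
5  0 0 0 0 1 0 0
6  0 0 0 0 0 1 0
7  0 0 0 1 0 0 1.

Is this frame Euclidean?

Yes

Euclidean: yes — any two successors of a common world are R-related.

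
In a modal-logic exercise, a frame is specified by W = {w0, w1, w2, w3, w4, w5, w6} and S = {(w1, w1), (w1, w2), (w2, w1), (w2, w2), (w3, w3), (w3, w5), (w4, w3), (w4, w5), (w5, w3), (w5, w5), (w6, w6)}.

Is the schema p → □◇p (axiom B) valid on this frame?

No

By correspondence theory, B is valid on a frame iff S is symmetric.
Symmetric: no — w4 S w3 but not w3 S w4.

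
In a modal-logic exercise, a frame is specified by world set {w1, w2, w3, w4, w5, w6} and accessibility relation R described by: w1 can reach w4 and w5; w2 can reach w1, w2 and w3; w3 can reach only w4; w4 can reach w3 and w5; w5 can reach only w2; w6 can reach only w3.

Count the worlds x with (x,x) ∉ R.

5

Enumerating: w1, w3, w4, w5, w6.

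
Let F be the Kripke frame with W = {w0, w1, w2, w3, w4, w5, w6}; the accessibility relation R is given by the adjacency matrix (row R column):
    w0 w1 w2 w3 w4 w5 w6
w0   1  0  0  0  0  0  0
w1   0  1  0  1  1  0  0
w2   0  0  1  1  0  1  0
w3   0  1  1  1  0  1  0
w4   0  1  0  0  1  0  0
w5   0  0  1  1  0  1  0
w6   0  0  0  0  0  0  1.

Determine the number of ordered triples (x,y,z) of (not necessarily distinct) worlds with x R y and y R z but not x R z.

6

Enumerating: (w1,w3,w2), (w1,w3,w5), (w2,w3,w1), (w3,w1,w4), (w4,w1,w3), (w5,w3,w1).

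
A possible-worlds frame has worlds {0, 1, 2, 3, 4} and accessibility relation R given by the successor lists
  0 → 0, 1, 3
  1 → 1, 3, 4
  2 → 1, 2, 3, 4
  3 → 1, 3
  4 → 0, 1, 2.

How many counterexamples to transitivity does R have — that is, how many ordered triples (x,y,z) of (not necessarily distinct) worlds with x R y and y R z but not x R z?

Enumerating: (0,1,4), (1,4,0), (1,4,2), (2,4,0), (3,1,4), (4,0,3), (4,1,3), (4,1,4), (4,2,3), (4,2,4).

10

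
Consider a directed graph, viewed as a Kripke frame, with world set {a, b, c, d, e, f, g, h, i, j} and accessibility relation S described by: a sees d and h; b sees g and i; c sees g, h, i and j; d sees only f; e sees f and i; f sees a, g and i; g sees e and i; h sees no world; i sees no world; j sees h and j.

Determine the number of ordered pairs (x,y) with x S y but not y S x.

Enumerating: (a,d), (a,h), (b,g), (b,i), (c,g), (c,h), (c,i), (c,j), (d,f), (e,f), (e,i), (f,a), (f,g), (f,i), (g,e), (g,i), (j,h).

17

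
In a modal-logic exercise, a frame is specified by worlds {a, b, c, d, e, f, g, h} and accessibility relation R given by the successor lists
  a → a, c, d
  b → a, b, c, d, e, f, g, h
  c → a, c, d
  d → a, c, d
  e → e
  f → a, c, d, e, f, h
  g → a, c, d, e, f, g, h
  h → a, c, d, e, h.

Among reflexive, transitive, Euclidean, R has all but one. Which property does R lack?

Reflexive: yes — every world is R-related to itself.
Transitive: yes — every two-step R-path is closed by a direct edge.
Euclidean: no — b R a and b R e, but not a R e.
Only Euclidean fails.

Euclidean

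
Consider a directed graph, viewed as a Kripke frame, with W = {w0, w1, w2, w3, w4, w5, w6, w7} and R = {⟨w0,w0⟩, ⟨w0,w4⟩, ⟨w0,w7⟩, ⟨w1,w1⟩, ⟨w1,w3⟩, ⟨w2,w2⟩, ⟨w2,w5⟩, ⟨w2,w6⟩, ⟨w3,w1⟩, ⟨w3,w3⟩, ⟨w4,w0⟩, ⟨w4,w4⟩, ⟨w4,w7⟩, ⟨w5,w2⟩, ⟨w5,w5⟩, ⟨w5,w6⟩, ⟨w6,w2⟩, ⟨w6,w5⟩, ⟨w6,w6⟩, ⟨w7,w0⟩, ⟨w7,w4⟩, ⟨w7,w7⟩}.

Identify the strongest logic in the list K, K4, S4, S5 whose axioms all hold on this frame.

S5

Transitive (axiom 4): yes — every two-step R-path is closed by a direct edge.
Reflexive (axiom T): yes — every world is R-related to itself.
Euclidean (axiom 5): yes — any two successors of a common world are R-related.
So F validates K, K4, S4, S5. The strongest is S5.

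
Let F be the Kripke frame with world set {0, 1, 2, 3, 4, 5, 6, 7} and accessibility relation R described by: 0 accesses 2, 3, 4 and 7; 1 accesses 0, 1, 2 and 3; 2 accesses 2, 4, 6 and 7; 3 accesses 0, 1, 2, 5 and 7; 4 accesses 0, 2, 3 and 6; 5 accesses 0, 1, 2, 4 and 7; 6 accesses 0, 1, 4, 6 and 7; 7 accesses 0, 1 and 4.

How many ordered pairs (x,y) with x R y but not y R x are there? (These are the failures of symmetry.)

19

Enumerating: (0,2), (1,0), (1,2), (2,6), (2,7), (3,2), (3,5), (3,7), (4,3), (5,0), (5,1), (5,2), … and 7 more.
Total: 19.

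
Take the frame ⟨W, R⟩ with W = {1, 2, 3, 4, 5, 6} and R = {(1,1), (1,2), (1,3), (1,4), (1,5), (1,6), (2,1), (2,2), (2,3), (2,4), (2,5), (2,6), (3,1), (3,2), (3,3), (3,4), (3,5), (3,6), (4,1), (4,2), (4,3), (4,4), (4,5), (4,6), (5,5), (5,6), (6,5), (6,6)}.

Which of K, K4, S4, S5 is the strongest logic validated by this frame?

S4

Transitive (axiom 4): yes — every two-step R-path is closed by a direct edge.
Reflexive (axiom T): yes — every world is R-related to itself.
Euclidean (axiom 5): no — 1 R 5 and 1 R 2, but not 5 R 2.
So F validates K, K4, S4; S5 would additionally require R to be Euclidean. The strongest is S4.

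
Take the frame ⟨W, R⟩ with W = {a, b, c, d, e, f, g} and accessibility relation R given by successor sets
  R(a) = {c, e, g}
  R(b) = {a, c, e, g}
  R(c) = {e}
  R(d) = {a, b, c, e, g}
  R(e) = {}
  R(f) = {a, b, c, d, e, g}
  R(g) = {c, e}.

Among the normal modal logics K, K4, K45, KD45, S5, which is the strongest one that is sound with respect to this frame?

Transitive (axiom 4): yes — every two-step R-path is closed by a direct edge.
Euclidean (axiom 5): no — a R c and a R g, but not c R g.
Serial (axiom D): no — e has no R-successor.
Reflexive (axiom T): no — a is not related to itself.
So F validates K, K4; K45 would additionally require R to be Euclidean. The strongest is K4.

K4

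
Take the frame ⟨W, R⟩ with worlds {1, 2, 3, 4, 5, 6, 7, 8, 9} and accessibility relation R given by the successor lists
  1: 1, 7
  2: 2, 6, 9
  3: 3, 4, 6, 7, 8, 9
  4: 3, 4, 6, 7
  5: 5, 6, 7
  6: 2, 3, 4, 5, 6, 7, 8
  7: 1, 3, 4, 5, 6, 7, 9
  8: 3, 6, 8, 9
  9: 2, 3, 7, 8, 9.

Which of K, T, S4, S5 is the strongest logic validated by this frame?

Reflexive (axiom T): yes — every world is R-related to itself.
Transitive (axiom 4): no — 1 R 7 and 7 R 3, but not 1 R 3.
Euclidean (axiom 5): no — 2 R 6 and 2 R 9, but not 6 R 9.
So F validates K, T; S4 would additionally require R to be transitive. The strongest is T.

T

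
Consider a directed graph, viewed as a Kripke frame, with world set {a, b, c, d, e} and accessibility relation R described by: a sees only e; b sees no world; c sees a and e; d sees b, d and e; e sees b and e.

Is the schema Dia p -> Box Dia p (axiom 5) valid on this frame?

No

Axiom 5 corresponds to the accessibility relation being Euclidean.
Euclidean: no — c R e and c R a, but not e R a.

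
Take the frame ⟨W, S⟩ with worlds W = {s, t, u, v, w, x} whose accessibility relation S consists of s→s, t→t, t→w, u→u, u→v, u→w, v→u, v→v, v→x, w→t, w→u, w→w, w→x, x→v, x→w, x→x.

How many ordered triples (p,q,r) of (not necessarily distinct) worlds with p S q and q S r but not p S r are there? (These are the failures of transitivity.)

12

Enumerating: (t,w,u), (t,w,x), (u,v,x), (u,w,t), (u,w,x), (v,u,w), (v,x,w), (w,u,v), (w,x,v), (x,v,u), (x,w,t), (x,w,u).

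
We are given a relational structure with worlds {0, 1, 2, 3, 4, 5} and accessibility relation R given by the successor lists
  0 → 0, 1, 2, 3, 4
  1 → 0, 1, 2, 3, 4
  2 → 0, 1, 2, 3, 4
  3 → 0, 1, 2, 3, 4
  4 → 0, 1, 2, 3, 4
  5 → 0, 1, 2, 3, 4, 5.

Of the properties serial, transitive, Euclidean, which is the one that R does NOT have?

Serial: yes — every world has a successor (e.g. 0 R 0).
Transitive: yes — every two-step R-path is closed by a direct edge.
Euclidean: no — 5 R 0 and 5 R 5, but not 0 R 5.
Only Euclidean fails.

Euclidean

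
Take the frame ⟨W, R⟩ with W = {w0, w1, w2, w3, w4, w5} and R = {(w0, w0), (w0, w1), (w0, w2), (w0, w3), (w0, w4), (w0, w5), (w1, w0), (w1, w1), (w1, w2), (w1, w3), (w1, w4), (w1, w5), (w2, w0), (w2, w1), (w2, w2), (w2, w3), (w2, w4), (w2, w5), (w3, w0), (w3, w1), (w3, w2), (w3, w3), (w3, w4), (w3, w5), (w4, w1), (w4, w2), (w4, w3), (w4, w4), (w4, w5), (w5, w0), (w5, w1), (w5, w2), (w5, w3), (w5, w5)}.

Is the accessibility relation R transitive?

No

Transitive: no — w4 R w1 and w1 R w0, but not w4 R w0.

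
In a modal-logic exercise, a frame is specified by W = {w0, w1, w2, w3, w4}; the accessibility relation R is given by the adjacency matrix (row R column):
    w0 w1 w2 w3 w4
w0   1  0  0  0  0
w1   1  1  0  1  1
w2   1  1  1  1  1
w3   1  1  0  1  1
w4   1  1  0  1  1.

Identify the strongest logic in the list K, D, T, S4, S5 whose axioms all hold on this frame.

Serial (axiom D): yes — every world has a successor (e.g. w0 R w0).
Reflexive (axiom T): yes — every world is R-related to itself.
Transitive (axiom 4): yes — every two-step R-path is closed by a direct edge.
Euclidean (axiom 5): no — w1 R w0 and w1 R w3, but not w0 R w3.
So F validates K, D, T, S4; S5 would additionally require R to be Euclidean. The strongest is S4.

S4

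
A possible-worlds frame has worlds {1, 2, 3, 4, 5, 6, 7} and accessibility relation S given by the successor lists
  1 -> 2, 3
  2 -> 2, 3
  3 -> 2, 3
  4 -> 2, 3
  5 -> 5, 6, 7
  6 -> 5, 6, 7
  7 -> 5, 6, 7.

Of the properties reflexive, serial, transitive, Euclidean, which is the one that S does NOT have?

reflexive

Reflexive: no — 1 is not related to itself.
Serial: yes — every world has a successor (e.g. 1 S 2).
Transitive: yes — every two-step S-path is closed by a direct edge.
Euclidean: yes — any two successors of a common world are S-related.
Only reflexive fails.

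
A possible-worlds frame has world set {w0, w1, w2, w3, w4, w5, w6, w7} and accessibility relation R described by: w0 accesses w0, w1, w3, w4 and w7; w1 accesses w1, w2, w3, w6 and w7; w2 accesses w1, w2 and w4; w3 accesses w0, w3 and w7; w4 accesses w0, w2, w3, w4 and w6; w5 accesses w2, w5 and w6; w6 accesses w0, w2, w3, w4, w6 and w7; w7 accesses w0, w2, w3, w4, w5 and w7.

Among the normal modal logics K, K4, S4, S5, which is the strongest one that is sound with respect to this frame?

K

Transitive (axiom 4): no — w0 R w1 and w1 R w2, but not w0 R w2.
Reflexive (axiom T): yes — every world is R-related to itself.
Euclidean (axiom 5): no — w0 R w1 and w0 R w4, but not w1 R w4.
So F validates K; K4 would additionally require R to be transitive. The strongest is K.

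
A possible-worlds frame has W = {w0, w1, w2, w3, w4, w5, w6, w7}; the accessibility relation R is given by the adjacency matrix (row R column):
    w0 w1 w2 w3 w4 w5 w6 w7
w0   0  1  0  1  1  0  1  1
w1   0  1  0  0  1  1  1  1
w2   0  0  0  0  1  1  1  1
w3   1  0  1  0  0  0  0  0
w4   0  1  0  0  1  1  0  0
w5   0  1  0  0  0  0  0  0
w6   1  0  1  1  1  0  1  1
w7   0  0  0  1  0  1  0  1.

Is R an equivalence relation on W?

Reflexive: no — w0 is not related to itself.
Symmetric: no — w0 R w1 but not w1 R w0.
Transitive: no — w0 R w1 and w1 R w5, but not w0 R w5.
So R is not an equivalence relation.

No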